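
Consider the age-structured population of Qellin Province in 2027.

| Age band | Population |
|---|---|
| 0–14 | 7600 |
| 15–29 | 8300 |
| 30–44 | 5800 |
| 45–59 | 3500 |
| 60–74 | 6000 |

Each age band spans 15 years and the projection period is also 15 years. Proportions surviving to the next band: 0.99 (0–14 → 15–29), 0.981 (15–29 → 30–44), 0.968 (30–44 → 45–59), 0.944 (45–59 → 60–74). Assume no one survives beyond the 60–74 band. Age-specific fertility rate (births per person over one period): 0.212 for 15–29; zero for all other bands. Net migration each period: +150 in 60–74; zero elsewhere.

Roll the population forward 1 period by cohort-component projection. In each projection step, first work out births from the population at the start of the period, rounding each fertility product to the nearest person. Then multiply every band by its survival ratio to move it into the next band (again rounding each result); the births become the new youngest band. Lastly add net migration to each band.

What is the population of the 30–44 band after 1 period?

8142

Period 1:
Births: 8300 × 0.212 = 1760
15–29: 7600 × 0.99 = 7524
30–44: 8300 × 0.981 = 8142
45–59: 5800 × 0.968 = 5614
60–74: 3500 × 0.944 = 3304
Net migration: 60–74 + 150 → 3454
Giving 1760 / 7524 / 8142 / 5614 / 3454.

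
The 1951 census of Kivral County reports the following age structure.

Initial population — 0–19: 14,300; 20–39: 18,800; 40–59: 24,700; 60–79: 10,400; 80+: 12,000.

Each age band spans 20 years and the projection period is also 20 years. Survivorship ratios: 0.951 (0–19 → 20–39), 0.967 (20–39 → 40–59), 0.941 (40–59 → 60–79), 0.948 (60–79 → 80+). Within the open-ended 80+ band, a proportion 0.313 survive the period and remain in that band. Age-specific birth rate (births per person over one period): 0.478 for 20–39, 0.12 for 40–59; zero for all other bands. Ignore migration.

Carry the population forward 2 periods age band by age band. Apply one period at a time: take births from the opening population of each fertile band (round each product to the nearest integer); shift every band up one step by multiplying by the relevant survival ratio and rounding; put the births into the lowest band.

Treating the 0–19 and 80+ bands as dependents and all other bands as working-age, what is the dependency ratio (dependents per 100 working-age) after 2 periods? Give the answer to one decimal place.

Call the groups 1 to 5, youngest first.
After projecting period 1:
Births: 18800 × 0.478 = 8986, 24700 × 0.12 = 2964 — total 11950
Group 2: 14300 × 0.951 = 13599
Group 3: 18800 × 0.967 = 18180
Group 4: 24700 × 0.941 = 23243
Group 5: 10400 × 0.948 + 12000 × 0.313 = 9859 + 3756 = 13615
End of period: [11950, 13599, 18180, 23243, 13615]
After projecting period 2:
Births: 13599 × 0.478 = 6500, 18180 × 0.12 = 2182 — total 8682
Group 2: 11950 × 0.951 = 11364
Group 3: 13599 × 0.967 = 13150
Group 4: 18180 × 0.941 = 17107
Group 5: 23243 × 0.948 + 13615 × 0.313 = 22034 + 4261 = 26295
End of period: [8682, 11364, 13150, 17107, 26295]
Dependents (band 0–19 + band 80+) = 8682 + 26295 = 34977; working-age = 41621; ratio = 34977/41621 × 100 = 84.0

84.0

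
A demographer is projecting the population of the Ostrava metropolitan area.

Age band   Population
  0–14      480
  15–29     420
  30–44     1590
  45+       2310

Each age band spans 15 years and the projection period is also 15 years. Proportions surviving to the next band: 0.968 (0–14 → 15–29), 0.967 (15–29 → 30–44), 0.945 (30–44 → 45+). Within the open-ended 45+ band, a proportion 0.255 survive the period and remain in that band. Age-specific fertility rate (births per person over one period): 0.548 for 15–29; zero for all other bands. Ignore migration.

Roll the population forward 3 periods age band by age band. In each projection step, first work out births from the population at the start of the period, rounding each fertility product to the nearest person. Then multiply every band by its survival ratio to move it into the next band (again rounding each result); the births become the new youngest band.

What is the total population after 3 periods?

After projecting period 1:
Births: 420 × 0.548 = 230
15–29: 480 × 0.968 = 465
30–44: 420 × 0.967 = 406
45+: 1590 × 0.945 + 2310 × 0.255 = 1503 + 589 = 2092
Giving 230 / 465 / 406 / 2092.
After projecting period 2:
Births: 465 × 0.548 = 255
15–29: 230 × 0.968 = 223
30–44: 465 × 0.967 = 450
45+: 406 × 0.945 + 2092 × 0.255 = 384 + 533 = 917
Giving 255 / 223 / 450 / 917.
After projecting period 3:
Births: 223 × 0.548 = 122
15–29: 255 × 0.968 = 247
30–44: 223 × 0.967 = 216
45+: 450 × 0.945 + 917 × 0.255 = 425 + 234 = 659
Giving 122 / 247 / 216 / 659.
Total after period 3: 122 + 247 + 216 + 659 = 1244

1244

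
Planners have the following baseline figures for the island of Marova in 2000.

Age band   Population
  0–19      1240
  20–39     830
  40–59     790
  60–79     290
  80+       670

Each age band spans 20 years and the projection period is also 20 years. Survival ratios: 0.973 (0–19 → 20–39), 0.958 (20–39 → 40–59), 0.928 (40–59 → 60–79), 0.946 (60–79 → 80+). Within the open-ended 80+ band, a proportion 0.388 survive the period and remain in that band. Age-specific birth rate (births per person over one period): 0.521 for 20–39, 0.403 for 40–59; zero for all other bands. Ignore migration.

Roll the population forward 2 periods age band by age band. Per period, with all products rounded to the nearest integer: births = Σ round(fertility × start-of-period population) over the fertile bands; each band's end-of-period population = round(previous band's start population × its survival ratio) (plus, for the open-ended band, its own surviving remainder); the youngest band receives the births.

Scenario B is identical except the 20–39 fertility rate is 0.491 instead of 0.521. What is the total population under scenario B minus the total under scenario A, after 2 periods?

-60

After projecting period 1:
Births: 830 * 0.521 = 432  |  790 * 0.403 = 318 → total 750
20–39: 1240 * 0.973 = 1207
40–59: 830 * 0.958 = 795
60–79: 790 * 0.928 = 733
80+: 290 * 0.946 + 670 * 0.388 = 274 + 260 = 534
→ [750, 1207, 795, 733, 534]
After projecting period 2:
Births: 1207 * 0.521 = 629  |  795 * 0.403 = 320 → total 949
20–39: 750 * 0.973 = 730
40–59: 1207 * 0.958 = 1156
60–79: 795 * 0.928 = 738
80+: 733 * 0.946 + 534 * 0.388 = 693 + 207 = 900
→ [949, 730, 1156, 738, 900]
Scenario A total after 2 periods: 4473
Scenario B projection —
After projecting period 1:
Births: 830 * 0.491 = 408  |  790 * 0.403 = 318 → total 726
20–39: 1240 * 0.973 = 1207
40–59: 830 * 0.958 = 795
60–79: 790 * 0.928 = 733
80+: 290 * 0.946 + 670 * 0.388 = 274 + 260 = 534
→ [726, 1207, 795, 733, 534]
After projecting period 2:
Births: 1207 * 0.491 = 593  |  795 * 0.403 = 320 → total 913
20–39: 726 * 0.973 = 706
40–59: 1207 * 0.958 = 1156
60–79: 795 * 0.928 = 738
80+: 733 * 0.946 + 534 * 0.388 = 693 + 207 = 900
→ [913, 706, 1156, 738, 900]
Scenario B total after 2 periods: 4413
Difference B − A = 4413 − 4473 = -60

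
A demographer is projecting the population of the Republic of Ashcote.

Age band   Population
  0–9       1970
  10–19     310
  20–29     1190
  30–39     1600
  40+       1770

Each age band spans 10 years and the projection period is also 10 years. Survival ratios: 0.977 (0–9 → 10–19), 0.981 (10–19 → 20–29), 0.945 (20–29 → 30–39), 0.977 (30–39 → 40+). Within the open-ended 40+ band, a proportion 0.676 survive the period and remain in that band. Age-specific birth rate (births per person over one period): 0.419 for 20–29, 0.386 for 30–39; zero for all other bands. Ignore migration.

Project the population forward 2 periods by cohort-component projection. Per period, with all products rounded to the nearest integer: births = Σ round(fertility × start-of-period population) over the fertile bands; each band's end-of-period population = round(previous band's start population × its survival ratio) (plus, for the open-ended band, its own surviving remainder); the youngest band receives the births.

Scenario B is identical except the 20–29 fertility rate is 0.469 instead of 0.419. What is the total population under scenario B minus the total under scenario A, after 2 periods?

74

Numbering the groups 1..5 from youngest to oldest:
Period 1.
Births: 1190 × 0.419 = 499 ; 1600 × 0.386 = 618 → total 1117
Group 2: 1970 × 0.977 = 1925
Group 3: 310 × 0.981 = 304
Group 4: 1190 × 0.945 = 1125
Group 5: 1600 × 0.977 + 1770 × 0.676 = 1563 + 1197 = 2760
Population now: 0–9=1117, 10–19=1925, 20–29=304, 30–39=1125, 40+=2760
Period 2.
Births: 304 × 0.419 = 127 ; 1125 × 0.386 = 434 → total 561
Group 2: 1117 × 0.977 = 1091
Group 3: 1925 × 0.981 = 1888
Group 4: 304 × 0.945 = 287
Group 5: 1125 × 0.977 + 2760 × 0.676 = 1099 + 1866 = 2965
Population now: 0–9=561, 10–19=1091, 20–29=1888, 30–39=287, 40+=2965
Scenario A total after 2 periods: 6792
Scenario B projection —
Period 1.
Births: 1190 × 0.469 = 558 ; 1600 × 0.386 = 618 → total 1176
Group 2: 1970 × 0.977 = 1925
Group 3: 310 × 0.981 = 304
Group 4: 1190 × 0.945 = 1125
Group 5: 1600 × 0.977 + 1770 × 0.676 = 1563 + 1197 = 2760
Population now: 0–9=1176, 10–19=1925, 20–29=304, 30–39=1125, 40+=2760
Period 2.
Births: 304 × 0.469 = 143 ; 1125 × 0.386 = 434 → total 577
Group 2: 1176 × 0.977 = 1149
Group 3: 1925 × 0.981 = 1888
Group 4: 304 × 0.945 = 287
Group 5: 1125 × 0.977 + 2760 × 0.676 = 1099 + 1866 = 2965
Population now: 0–9=577, 10–19=1149, 20–29=1888, 30–39=287, 40+=2965
Scenario B total after 2 periods: 6866
Difference B − A = 6866 − 6792 = 74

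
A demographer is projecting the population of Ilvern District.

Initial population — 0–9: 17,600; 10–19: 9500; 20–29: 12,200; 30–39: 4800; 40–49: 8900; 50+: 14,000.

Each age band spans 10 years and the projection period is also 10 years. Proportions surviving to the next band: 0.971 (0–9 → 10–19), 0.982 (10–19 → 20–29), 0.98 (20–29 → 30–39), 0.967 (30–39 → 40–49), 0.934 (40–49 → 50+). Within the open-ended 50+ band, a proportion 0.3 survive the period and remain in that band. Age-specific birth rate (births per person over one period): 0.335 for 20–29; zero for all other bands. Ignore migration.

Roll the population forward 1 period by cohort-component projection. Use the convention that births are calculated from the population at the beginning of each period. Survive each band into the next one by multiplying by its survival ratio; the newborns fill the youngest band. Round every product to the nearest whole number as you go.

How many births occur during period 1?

Call the groups 1 to 6, youngest first.
— Period 1 —
Births: 12200 * 0.335 = 4087
Group 2: 17600 * 0.971 = 17090
Group 3: 9500 * 0.982 = 9329
Group 4: 12200 * 0.98 = 11956
Group 5: 4800 * 0.967 = 4642
Group 6: 8900 * 0.934 + 14000 * 0.3 = 8313 + 4200 = 12513
Population now: 0–9=4087, 10–19=17090, 20–29=9329, 30–39=11956, 40–49=4642, 50+=12513

4087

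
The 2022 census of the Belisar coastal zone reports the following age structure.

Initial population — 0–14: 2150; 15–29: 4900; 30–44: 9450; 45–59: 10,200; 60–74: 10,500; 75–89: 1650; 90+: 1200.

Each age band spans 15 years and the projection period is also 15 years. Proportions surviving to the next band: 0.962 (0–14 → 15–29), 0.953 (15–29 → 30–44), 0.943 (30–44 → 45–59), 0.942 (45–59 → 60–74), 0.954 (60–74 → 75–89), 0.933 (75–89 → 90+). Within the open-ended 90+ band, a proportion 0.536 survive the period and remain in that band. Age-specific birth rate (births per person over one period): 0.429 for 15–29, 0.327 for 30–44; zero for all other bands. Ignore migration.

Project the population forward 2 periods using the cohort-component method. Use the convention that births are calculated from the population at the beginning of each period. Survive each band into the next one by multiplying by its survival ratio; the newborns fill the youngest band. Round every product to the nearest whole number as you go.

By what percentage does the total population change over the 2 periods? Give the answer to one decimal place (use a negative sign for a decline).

4.5

(Groups numbered youngest = 1 to oldest = 7.)
Period 1:
Births: 4900 × 0.429 = 2102, 9450 × 0.327 = 3090 → 5192
Group 2: 2150 × 0.962 = 2068
Group 3: 4900 × 0.953 = 4670
Group 4: 9450 × 0.943 = 8911
Group 5: 10200 × 0.942 = 9608
Group 6: 10500 × 0.954 = 10017
Group 7: 1650 × 0.933 + 1200 × 0.536 = 1539 + 643 = 2182
Population now: 0–14=5192, 15–29=2068, 30–44=4670, 45–59=8911, 60–74=9608, 75–89=10017, 90+=2182
Period 2:
Births: 2068 × 0.429 = 887, 4670 × 0.327 = 1527 → 2414
Group 2: 5192 × 0.962 = 4995
Group 3: 2068 × 0.953 = 1971
Group 4: 4670 × 0.943 = 4404
Group 5: 8911 × 0.942 = 8394
Group 6: 9608 × 0.954 = 9166
Group 7: 10017 × 0.933 + 2182 × 0.536 = 9346 + 1170 = 10516
Population now: 0–14=2414, 15–29=4995, 30–44=1971, 45–59=4404, 60–74=8394, 75–89=9166, 90+=10516
Total: 40050 → 41860; change = 1810; percentage change = 4.5%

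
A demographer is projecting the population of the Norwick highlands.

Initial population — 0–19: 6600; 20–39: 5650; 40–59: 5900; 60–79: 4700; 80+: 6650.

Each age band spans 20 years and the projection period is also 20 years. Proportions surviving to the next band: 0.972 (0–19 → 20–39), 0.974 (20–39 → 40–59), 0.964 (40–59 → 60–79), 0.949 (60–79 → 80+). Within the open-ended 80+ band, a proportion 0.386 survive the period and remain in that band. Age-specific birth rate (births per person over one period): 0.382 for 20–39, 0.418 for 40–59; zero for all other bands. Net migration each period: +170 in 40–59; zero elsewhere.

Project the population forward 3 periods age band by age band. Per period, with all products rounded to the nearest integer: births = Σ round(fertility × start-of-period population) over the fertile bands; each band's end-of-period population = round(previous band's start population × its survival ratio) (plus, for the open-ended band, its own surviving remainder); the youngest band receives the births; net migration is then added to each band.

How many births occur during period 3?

Period 1:
Births: 5650 * 0.382 = 2158, 5900 * 0.418 = 2466 — total 4624
20–39: 6600 * 0.972 = 6415
40–59: 5650 * 0.974 = 5503
60–79: 5900 * 0.964 = 5688
80+: 4700 * 0.949 + 6650 * 0.386 = 4460 + 2567 = 7027
Net migration: 40–59 + 170 → 5673
Giving 4624 / 6415 / 5673 / 5688 / 7027.
Period 2:
Births: 6415 * 0.382 = 2451, 5673 * 0.418 = 2371 — total 4822
20–39: 4624 * 0.972 = 4495
40–59: 6415 * 0.974 = 6248
60–79: 5673 * 0.964 = 5469
80+: 5688 * 0.949 + 7027 * 0.386 = 5398 + 2712 = 8110
Net migration: 40–59 + 170 → 6418
Giving 4822 / 4495 / 6418 / 5469 / 8110.
Period 3:
Births: 4495 * 0.382 = 1717, 6418 * 0.418 = 2683 — total 4400
20–39: 4822 * 0.972 = 4687
40–59: 4495 * 0.974 = 4378
60–79: 6418 * 0.964 = 6187
80+: 5469 * 0.949 + 8110 * 0.386 = 5190 + 3130 = 8320
Net migration: 40–59 + 170 → 4548
Giving 4400 / 4687 / 4548 / 6187 / 8320.

4400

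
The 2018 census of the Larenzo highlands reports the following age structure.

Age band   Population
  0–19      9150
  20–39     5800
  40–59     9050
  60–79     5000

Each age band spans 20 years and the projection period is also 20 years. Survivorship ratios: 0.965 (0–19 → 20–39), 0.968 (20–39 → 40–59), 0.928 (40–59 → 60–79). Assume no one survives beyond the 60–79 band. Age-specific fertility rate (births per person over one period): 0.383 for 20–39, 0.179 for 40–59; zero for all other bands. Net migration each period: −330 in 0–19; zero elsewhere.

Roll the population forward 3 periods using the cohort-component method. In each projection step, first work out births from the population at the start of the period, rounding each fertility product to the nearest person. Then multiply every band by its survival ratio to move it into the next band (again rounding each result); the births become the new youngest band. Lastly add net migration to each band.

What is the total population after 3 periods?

17625

Period 1.
Births: 5800 × 0.383 = 2221  |  9050 × 0.179 = 1620 ⇒ total 3841
20–39: 9150 × 0.965 = 8830
40–59: 5800 × 0.968 = 5614
60–79: 9050 × 0.928 = 8398
Net migration: 0–19 − 330 → 3511
Giving 3511 / 8830 / 5614 / 8398.
Period 2.
Births: 8830 × 0.383 = 3382  |  5614 × 0.179 = 1005 ⇒ total 4387
20–39: 3511 × 0.965 = 3388
40–59: 8830 × 0.968 = 8547
60–79: 5614 × 0.928 = 5210
Net migration: 0–19 − 330 → 4057
Giving 4057 / 3388 / 8547 / 5210.
Period 3.
Births: 3388 × 0.383 = 1298  |  8547 × 0.179 = 1530 ⇒ total 2828
20–39: 4057 × 0.965 = 3915
40–59: 3388 × 0.968 = 3280
60–79: 8547 × 0.928 = 7932
Net migration: 0–19 − 330 → 2498
Giving 2498 / 3915 / 3280 / 7932.
Total after period 3: 2498 + 3915 + 3280 + 7932 = 17625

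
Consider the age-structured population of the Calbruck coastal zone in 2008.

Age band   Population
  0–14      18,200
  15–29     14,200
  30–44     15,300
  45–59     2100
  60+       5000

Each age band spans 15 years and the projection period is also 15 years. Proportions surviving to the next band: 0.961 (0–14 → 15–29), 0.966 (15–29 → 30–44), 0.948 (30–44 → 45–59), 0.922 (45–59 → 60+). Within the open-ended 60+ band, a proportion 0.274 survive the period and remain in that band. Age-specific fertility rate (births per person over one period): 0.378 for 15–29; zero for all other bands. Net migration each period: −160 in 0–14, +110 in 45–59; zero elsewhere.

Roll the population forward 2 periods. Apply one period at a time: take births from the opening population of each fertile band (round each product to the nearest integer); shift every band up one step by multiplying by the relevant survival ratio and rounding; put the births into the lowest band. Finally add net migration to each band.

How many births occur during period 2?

6611

(Bands numbered youngest = 1 to oldest = 5.)
Period 1.
Births: 14200 × 0.378 = 5368
Band 2: 18200 × 0.961 = 17490
Band 3: 14200 × 0.966 = 13717
Band 4: 15300 × 0.948 = 14504
Band 5: 2100 × 0.922 + 5000 × 0.274 = 1936 + 1370 = 3306
Net migration: Band 1 − 160 → 5208; Band 4 + 110 → 14614
Population now: 0–14=5208, 15–29=17490, 30–44=13717, 45–59=14614, 60+=3306
Period 2.
Births: 17490 × 0.378 = 6611
Band 2: 5208 × 0.961 = 5005
Band 3: 17490 × 0.966 = 16895
Band 4: 13717 × 0.948 = 13004
Band 5: 14614 × 0.922 + 3306 × 0.274 = 13474 + 906 = 14380
Net migration: Band 1 − 160 → 6451; Band 4 + 110 → 13114
Population now: 0–14=6451, 15–29=5005, 30–44=16895, 45–59=13114, 60+=14380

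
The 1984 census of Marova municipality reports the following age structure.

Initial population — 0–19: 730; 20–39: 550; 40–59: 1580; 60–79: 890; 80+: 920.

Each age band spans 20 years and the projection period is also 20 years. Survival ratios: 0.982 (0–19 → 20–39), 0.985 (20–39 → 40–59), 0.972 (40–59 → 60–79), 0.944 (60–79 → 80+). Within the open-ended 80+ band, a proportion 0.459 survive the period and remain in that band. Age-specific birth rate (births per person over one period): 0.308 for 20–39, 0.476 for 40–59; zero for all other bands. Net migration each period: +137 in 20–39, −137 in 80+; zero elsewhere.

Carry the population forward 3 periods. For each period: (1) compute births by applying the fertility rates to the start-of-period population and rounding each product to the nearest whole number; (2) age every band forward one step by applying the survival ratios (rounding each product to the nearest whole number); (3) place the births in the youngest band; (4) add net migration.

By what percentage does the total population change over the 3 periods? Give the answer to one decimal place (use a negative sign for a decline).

-5.5

Period 1:
Births: 550 * 0.308 = 169  |  1580 * 0.476 = 752 ⇒ total 921
20–39: 730 * 0.982 = 717
40–59: 550 * 0.985 = 542
60–79: 1580 * 0.972 = 1536
80+: 890 * 0.944 + 920 * 0.459 = 840 + 422 = 1262
Net migration: 20–39 + 137 → 854; 80+ − 137 → 1125
End of period: [921, 854, 542, 1536, 1125]
Period 2:
Births: 854 * 0.308 = 263  |  542 * 0.476 = 258 ⇒ total 521
20–39: 921 * 0.982 = 904
40–59: 854 * 0.985 = 841
60–79: 542 * 0.972 = 527
80+: 1536 * 0.944 + 1125 * 0.459 = 1450 + 516 = 1966
Net migration: 20–39 + 137 → 1041; 80+ − 137 → 1829
End of period: [521, 1041, 841, 527, 1829]
Period 3:
Births: 1041 * 0.308 = 321  |  841 * 0.476 = 400 ⇒ total 721
20–39: 521 * 0.982 = 512
40–59: 1041 * 0.985 = 1025
60–79: 841 * 0.972 = 817
80+: 527 * 0.944 + 1829 * 0.459 = 497 + 840 = 1337
Net migration: 20–39 + 137 → 649; 80+ − 137 → 1200
End of period: [721, 649, 1025, 817, 1200]
Total: 4670 → 4412; change = -258; percentage change = -5.5%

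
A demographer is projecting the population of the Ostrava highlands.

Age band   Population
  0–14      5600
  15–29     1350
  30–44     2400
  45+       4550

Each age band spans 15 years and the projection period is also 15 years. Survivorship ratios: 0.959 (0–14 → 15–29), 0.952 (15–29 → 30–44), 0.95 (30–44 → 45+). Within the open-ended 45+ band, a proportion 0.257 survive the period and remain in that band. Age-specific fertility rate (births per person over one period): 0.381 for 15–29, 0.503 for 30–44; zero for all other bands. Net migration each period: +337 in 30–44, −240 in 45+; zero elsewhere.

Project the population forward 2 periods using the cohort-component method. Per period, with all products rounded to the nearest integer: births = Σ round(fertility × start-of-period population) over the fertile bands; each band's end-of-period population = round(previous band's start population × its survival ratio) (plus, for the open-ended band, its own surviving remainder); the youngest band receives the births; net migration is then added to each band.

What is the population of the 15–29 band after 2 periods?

Period 1.
Births: 1350 × 0.381 = 514  |  2400 × 0.503 = 1207 → 1721
15–29: 5600 × 0.959 = 5370
30–44: 1350 × 0.952 = 1285
45+: 2400 × 0.95 + 4550 × 0.257 = 2280 + 1169 = 3449
Net migration: 30–44 + 337 → 1622; 45+ − 240 → 3209
Giving 1721 / 5370 / 1622 / 3209.
Period 2.
Births: 5370 × 0.381 = 2046  |  1622 × 0.503 = 816 → 2862
15–29: 1721 × 0.959 = 1650
30–44: 5370 × 0.952 = 5112
45+: 1622 × 0.95 + 3209 × 0.257 = 1541 + 825 = 2366
Net migration: 30–44 + 337 → 5449; 45+ − 240 → 2126
Giving 2862 / 1650 / 5449 / 2126.

1650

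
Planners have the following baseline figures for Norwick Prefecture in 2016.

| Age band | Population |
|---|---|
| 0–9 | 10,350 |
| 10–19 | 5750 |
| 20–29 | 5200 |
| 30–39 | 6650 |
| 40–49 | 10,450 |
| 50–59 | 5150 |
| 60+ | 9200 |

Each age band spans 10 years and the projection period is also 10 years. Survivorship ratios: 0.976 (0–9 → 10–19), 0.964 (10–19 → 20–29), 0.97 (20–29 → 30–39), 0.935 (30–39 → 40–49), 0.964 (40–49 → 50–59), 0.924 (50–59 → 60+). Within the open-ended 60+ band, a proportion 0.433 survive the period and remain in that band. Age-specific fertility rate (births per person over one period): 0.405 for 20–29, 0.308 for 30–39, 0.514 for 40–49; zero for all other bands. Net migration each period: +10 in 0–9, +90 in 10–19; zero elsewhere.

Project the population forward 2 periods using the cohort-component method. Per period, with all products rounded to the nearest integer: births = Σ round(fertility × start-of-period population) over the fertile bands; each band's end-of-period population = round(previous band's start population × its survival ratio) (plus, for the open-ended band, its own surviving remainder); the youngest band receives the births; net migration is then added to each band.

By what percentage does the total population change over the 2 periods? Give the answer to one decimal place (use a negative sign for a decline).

Period 1.
Births: 5200 × 0.405 = 2106  |  6650 × 0.308 = 2048  |  10450 × 0.514 = 5371 → 9525
10–19: 10350 × 0.976 = 10102
20–29: 5750 × 0.964 = 5543
30–39: 5200 × 0.97 = 5044
40–49: 6650 × 0.935 = 6218
50–59: 10450 × 0.964 = 10074
60+: 5150 × 0.924 + 9200 × 0.433 = 4759 + 3984 = 8743
Net migration: 0–9 + 10 → 9535; 10–19 + 90 → 10192
Population now: 0–9=9535, 10–19=10192, 20–29=5543, 30–39=5044, 40–49=6218, 50–59=10074, 60+=8743
Period 2.
Births: 5543 × 0.405 = 2245  |  5044 × 0.308 = 1554  |  6218 × 0.514 = 3196 → 6995
10–19: 9535 × 0.976 = 9306
20–29: 10192 × 0.964 = 9825
30–39: 5543 × 0.97 = 5377
40–49: 5044 × 0.935 = 4716
50–59: 6218 × 0.964 = 5994
60+: 10074 × 0.924 + 8743 × 0.433 = 9308 + 3786 = 13094
Net migration: 0–9 + 10 → 7005; 10–19 + 90 → 9396
Population now: 0–9=7005, 10–19=9396, 20–29=9825, 30–39=5377, 40–49=4716, 50–59=5994, 60+=13094
Total: 52750 → 55407; change = 2657; percentage change = 5.0%

5.0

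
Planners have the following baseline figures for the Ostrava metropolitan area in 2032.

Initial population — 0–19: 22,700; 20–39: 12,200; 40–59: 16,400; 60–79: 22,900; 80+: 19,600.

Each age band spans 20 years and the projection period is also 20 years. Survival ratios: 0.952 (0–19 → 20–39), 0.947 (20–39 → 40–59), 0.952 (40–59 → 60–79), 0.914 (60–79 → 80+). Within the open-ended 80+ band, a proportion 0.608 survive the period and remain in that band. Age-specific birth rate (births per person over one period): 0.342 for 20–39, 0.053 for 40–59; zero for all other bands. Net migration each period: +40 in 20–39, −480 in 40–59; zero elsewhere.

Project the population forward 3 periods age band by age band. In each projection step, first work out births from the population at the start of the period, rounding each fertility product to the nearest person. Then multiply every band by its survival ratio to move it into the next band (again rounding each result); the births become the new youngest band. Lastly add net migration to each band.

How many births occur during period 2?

Period 1.
Births: 12200 * 0.342 = 4172 ; 16400 * 0.053 = 869 → 5041
20–39: 22700 * 0.952 = 21610
40–59: 12200 * 0.947 = 11553
60–79: 16400 * 0.952 = 15613
80+: 22900 * 0.914 + 19600 * 0.608 = 20931 + 11917 = 32848
Net migration: 20–39 + 40 → 21650; 40–59 − 480 → 11073
Giving 5041 / 21650 / 11073 / 15613 / 32848.
Period 2.
Births: 21650 * 0.342 = 7404 ; 11073 * 0.053 = 587 → 7991
20–39: 5041 * 0.952 = 4799
40–59: 21650 * 0.947 = 20503
60–79: 11073 * 0.952 = 10541
80+: 15613 * 0.914 + 32848 * 0.608 = 14270 + 19972 = 34242
Net migration: 20–39 + 40 → 4839; 40–59 − 480 → 20023
Giving 7991 / 4839 / 20023 / 10541 / 34242.

7991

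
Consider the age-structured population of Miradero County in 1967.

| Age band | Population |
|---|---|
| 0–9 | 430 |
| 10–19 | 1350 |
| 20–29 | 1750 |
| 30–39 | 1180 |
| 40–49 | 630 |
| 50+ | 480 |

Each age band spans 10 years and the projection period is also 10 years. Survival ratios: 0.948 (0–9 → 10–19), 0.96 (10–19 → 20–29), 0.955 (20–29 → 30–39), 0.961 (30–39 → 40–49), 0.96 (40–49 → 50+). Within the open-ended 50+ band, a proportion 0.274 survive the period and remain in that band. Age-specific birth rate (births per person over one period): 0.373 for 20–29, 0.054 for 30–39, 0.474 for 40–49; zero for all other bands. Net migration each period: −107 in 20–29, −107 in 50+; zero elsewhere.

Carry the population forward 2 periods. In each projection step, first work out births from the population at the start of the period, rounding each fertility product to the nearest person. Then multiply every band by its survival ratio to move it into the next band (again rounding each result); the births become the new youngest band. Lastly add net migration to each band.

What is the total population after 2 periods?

— Period 1 —
Births: 1750 × 0.373 = 653, 1180 × 0.054 = 64, 630 × 0.474 = 299 → 1016
10–19: 430 × 0.948 = 408
20–29: 1350 × 0.96 = 1296
30–39: 1750 × 0.955 = 1671
40–49: 1180 × 0.961 = 1134
50+: 630 × 0.96 + 480 × 0.274 = 605 + 132 = 737
Net migration: 20–29 − 107 → 1189; 50+ − 107 → 630
→ [1016, 408, 1189, 1671, 1134, 630]
— Period 2 —
Births: 1189 × 0.373 = 443, 1671 × 0.054 = 90, 1134 × 0.474 = 538 → 1071
10–19: 1016 × 0.948 = 963
20–29: 408 × 0.96 = 392
30–39: 1189 × 0.955 = 1135
40–49: 1671 × 0.961 = 1606
50+: 1134 × 0.96 + 630 × 0.274 = 1089 + 173 = 1262
Net migration: 20–29 − 107 → 285; 50+ − 107 → 1155
→ [1071, 963, 285, 1135, 1606, 1155]
Total after period 2: 1071 + 963 + 285 + 1135 + 1606 + 1155 = 6215

6215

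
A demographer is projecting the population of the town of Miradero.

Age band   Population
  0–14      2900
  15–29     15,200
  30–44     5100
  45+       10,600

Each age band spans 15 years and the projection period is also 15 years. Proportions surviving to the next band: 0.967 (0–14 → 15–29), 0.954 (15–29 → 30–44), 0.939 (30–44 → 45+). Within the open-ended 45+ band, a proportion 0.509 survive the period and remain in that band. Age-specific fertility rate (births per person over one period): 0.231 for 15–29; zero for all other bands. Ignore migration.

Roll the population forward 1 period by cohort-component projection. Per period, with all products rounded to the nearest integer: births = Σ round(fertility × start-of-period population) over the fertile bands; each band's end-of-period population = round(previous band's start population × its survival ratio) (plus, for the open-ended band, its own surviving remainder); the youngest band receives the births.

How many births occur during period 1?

3511

After projecting period 1:
Births: 15200 × 0.231 = 3511
15–29: 2900 × 0.967 = 2804
30–44: 15200 × 0.954 = 14501
45+: 5100 × 0.939 + 10600 × 0.509 = 4789 + 5395 = 10184
Giving 3511 / 2804 / 14501 / 10184.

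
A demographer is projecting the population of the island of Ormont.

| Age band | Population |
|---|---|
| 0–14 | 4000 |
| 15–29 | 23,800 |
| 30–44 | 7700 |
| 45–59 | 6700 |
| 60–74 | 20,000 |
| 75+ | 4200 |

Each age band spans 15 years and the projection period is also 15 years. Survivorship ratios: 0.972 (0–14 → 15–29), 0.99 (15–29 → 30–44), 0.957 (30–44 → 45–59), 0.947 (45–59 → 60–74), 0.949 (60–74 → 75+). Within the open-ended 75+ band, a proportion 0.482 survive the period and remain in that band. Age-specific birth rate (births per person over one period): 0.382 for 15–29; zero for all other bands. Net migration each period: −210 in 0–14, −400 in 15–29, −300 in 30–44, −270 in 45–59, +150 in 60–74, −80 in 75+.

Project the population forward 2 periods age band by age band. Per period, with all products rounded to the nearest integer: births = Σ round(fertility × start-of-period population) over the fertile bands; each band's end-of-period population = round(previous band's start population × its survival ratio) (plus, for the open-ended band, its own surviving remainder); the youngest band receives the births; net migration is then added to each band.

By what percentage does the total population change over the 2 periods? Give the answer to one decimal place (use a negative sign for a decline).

-13.3

Period 1.
Births: 23800 × 0.382 = 9092
15–29: 4000 × 0.972 = 3888
30–44: 23800 × 0.99 = 23562
45–59: 7700 × 0.957 = 7369
60–74: 6700 × 0.947 = 6345
75+: 20000 × 0.949 + 4200 × 0.482 = 18980 + 2024 = 21004
Net migration: 0–14 − 210 → 8882; 15–29 − 400 → 3488; 30–44 − 300 → 23262; 45–59 − 270 → 7099; 60–74 + 150 → 6495; 75+ − 80 → 20924
→ [8882, 3488, 23262, 7099, 6495, 20924]
Period 2.
Births: 3488 × 0.382 = 1332
15–29: 8882 × 0.972 = 8633
30–44: 3488 × 0.99 = 3453
45–59: 23262 × 0.957 = 22262
60–74: 7099 × 0.947 = 6723
75+: 6495 × 0.949 + 20924 × 0.482 = 6164 + 10085 = 16249
Net migration: 0–14 − 210 → 1122; 15–29 − 400 → 8233; 30–44 − 300 → 3153; 45–59 − 270 → 21992; 60–74 + 150 → 6873; 75+ − 80 → 16169
→ [1122, 8233, 3153, 21992, 6873, 16169]
Total: 66400 → 57542; change = -8858; percentage change = -13.3%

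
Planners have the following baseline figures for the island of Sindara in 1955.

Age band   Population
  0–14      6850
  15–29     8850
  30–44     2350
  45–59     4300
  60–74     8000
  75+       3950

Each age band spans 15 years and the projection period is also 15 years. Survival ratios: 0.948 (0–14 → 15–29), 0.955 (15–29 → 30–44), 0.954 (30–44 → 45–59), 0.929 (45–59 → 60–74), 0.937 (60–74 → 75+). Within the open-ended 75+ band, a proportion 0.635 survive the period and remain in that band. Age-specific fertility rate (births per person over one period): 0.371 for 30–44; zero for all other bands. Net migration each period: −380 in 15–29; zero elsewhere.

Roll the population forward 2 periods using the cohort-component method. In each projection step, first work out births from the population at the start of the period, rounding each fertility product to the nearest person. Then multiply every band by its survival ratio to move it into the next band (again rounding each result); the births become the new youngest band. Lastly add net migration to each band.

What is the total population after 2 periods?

29664

Period 1:
Births: 2350 * 0.371 = 872
15–29: 6850 * 0.948 = 6494
30–44: 8850 * 0.955 = 8452
45–59: 2350 * 0.954 = 2242
60–74: 4300 * 0.929 = 3995
75+: 8000 * 0.937 + 3950 * 0.635 = 7496 + 2508 = 10004
Net migration: 15–29 − 380 → 6114
End of period: [872, 6114, 8452, 2242, 3995, 10004]
Period 2:
Births: 8452 * 0.371 = 3136
15–29: 872 * 0.948 = 827
30–44: 6114 * 0.955 = 5839
45–59: 8452 * 0.954 = 8063
60–74: 2242 * 0.929 = 2083
75+: 3995 * 0.937 + 10004 * 0.635 = 3743 + 6353 = 10096
Net migration: 15–29 − 380 → 447
End of period: [3136, 447, 5839, 8063, 2083, 10096]
Total after period 2: 3136 + 447 + 5839 + 8063 + 2083 + 10096 = 29664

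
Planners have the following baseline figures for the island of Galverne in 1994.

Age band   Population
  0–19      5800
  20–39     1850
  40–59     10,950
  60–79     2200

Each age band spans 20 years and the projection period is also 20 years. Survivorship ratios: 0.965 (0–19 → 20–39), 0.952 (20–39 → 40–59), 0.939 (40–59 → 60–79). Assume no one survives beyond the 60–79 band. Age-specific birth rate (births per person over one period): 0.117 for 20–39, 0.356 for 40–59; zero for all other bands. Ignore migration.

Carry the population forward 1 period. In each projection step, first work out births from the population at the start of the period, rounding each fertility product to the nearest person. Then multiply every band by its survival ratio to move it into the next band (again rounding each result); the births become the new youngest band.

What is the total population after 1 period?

Call the groups 1 to 4, youngest first.
Period 1.
Births: 1850 × 0.117 = 216, 10950 × 0.356 = 3898 ⇒ total 4114
Group 2: 5800 × 0.965 = 5597
Group 3: 1850 × 0.952 = 1761
Group 4: 10950 × 0.939 = 10282
→ [4114, 5597, 1761, 10282]
Total after period 1: 4114 + 5597 + 1761 + 10282 = 21754

21754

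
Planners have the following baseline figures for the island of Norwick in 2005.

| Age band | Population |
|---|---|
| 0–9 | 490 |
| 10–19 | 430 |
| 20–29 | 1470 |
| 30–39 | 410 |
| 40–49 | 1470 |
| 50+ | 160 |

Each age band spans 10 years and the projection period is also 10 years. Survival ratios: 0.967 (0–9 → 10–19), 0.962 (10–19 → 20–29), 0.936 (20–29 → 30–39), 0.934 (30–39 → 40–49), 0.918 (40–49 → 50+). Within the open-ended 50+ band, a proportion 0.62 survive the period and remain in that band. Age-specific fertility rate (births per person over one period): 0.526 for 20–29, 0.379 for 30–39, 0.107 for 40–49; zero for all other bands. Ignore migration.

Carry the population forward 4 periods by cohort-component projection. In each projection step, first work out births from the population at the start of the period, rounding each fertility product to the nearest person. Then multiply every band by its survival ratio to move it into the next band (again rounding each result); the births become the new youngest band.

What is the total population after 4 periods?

4852

Let group 1 be 0–9 through group 6 = 50+.
Period 1.
Births: 1470 × 0.526 = 773 ; 410 × 0.379 = 155 ; 1470 × 0.107 = 157 → 1085
Group 2: 490 × 0.967 = 474
Group 3: 430 × 0.962 = 414
Group 4: 1470 × 0.936 = 1376
Group 5: 410 × 0.934 = 383
Group 6: 1470 × 0.918 + 160 × 0.62 = 1349 + 99 = 1448
End of period: [1085, 474, 414, 1376, 383, 1448]
Period 2.
Births: 414 × 0.526 = 218 ; 1376 × 0.379 = 522 ; 383 × 0.107 = 41 → 781
Group 2: 1085 × 0.967 = 1049
Group 3: 474 × 0.962 = 456
Group 4: 414 × 0.936 = 388
Group 5: 1376 × 0.934 = 1285
Group 6: 383 × 0.918 + 1448 × 0.62 = 352 + 898 = 1250
End of period: [781, 1049, 456, 388, 1285, 1250]
Period 3.
Births: 456 × 0.526 = 240 ; 388 × 0.379 = 147 ; 1285 × 0.107 = 137 → 524
Group 2: 781 × 0.967 = 755
Group 3: 1049 × 0.962 = 1009
Group 4: 456 × 0.936 = 427
Group 5: 388 × 0.934 = 362
Group 6: 1285 × 0.918 + 1250 × 0.62 = 1180 + 775 = 1955
End of period: [524, 755, 1009, 427, 362, 1955]
Period 4.
Births: 1009 × 0.526 = 531 ; 427 × 0.379 = 162 ; 362 × 0.107 = 39 → 732
Group 2: 524 × 0.967 = 507
Group 3: 755 × 0.962 = 726
Group 4: 1009 × 0.936 = 944
Group 5: 427 × 0.934 = 399
Group 6: 362 × 0.918 + 1955 × 0.62 = 332 + 1212 = 1544
End of period: [732, 507, 726, 944, 399, 1544]
Total after period 4: 732 + 507 + 726 + 944 + 399 + 1544 = 4852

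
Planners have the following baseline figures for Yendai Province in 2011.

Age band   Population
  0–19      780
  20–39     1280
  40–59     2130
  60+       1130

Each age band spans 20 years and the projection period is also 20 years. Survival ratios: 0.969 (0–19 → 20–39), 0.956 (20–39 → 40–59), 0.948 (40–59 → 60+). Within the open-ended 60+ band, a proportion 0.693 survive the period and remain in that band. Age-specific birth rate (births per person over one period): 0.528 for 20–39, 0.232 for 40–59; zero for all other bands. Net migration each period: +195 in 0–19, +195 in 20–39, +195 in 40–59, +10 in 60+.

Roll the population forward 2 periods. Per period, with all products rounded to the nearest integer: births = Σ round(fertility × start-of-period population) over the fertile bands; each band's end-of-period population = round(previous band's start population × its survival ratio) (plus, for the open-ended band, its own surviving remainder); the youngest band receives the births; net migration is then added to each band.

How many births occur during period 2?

831

Numbering the groups 1..4 from youngest to oldest:
Period 1:
Births: 1280 × 0.528 = 676, 2130 × 0.232 = 494 — total 1170
Group 2: 780 × 0.969 = 756
Group 3: 1280 × 0.956 = 1224
Group 4: 2130 × 0.948 + 1130 × 0.693 = 2019 + 783 = 2802
Net migration: Group 1 + 195 → 1365; Group 2 + 195 → 951; Group 3 + 195 → 1419; Group 4 + 10 → 2812
End of period: [1365, 951, 1419, 2812]
Period 2:
Births: 951 × 0.528 = 502, 1419 × 0.232 = 329 — total 831
Group 2: 1365 × 0.969 = 1323
Group 3: 951 × 0.956 = 909
Group 4: 1419 × 0.948 + 2812 × 0.693 = 1345 + 1949 = 3294
Net migration: Group 1 + 195 → 1026; Group 2 + 195 → 1518; Group 3 + 195 → 1104; Group 4 + 10 → 3304
End of period: [1026, 1518, 1104, 3304]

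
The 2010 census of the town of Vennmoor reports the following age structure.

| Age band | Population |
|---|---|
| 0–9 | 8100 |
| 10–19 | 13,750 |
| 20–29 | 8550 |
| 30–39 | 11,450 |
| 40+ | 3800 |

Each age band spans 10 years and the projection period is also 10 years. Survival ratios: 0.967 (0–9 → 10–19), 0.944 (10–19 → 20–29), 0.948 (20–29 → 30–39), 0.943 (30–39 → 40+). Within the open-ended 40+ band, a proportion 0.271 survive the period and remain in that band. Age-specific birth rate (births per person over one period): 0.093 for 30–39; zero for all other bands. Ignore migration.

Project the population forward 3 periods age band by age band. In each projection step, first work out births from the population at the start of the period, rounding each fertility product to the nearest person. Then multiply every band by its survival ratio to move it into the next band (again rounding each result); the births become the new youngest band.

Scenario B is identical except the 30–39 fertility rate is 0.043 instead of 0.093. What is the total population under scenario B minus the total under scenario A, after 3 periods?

-1530

[period 1]
Births: 11450 × 0.093 = 1065
10–19: 8100 × 0.967 = 7833
20–29: 13750 × 0.944 = 12980
30–39: 8550 × 0.948 = 8105
40+: 11450 × 0.943 + 3800 × 0.271 = 10797 + 1030 = 11827
End of period: [1065, 7833, 12980, 8105, 11827]
[period 2]
Births: 8105 × 0.093 = 754
10–19: 1065 × 0.967 = 1030
20–29: 7833 × 0.944 = 7394
30–39: 12980 × 0.948 = 12305
40+: 8105 × 0.943 + 11827 × 0.271 = 7643 + 3205 = 10848
End of period: [754, 1030, 7394, 12305, 10848]
[period 3]
Births: 12305 × 0.093 = 1144
10–19: 754 × 0.967 = 729
20–29: 1030 × 0.944 = 972
30–39: 7394 × 0.948 = 7010
40+: 12305 × 0.943 + 10848 × 0.271 = 11604 + 2940 = 14544
End of period: [1144, 729, 972, 7010, 14544]
Scenario A total after 3 periods: 24399
Scenario B projection —
[period 1]
Births: 11450 × 0.043 = 492
10–19: 8100 × 0.967 = 7833
20–29: 13750 × 0.944 = 12980
30–39: 8550 × 0.948 = 8105
40+: 11450 × 0.943 + 3800 × 0.271 = 10797 + 1030 = 11827
End of period: [492, 7833, 12980, 8105, 11827]
[period 2]
Births: 8105 × 0.043 = 349
10–19: 492 × 0.967 = 476
20–29: 7833 × 0.944 = 7394
30–39: 12980 × 0.948 = 12305
40+: 8105 × 0.943 + 11827 × 0.271 = 7643 + 3205 = 10848
End of period: [349, 476, 7394, 12305, 10848]
[period 3]
Births: 12305 × 0.043 = 529
10–19: 349 × 0.967 = 337
20–29: 476 × 0.944 = 449
30–39: 7394 × 0.948 = 7010
40+: 12305 × 0.943 + 10848 × 0.271 = 11604 + 2940 = 14544
End of period: [529, 337, 449, 7010, 14544]
Scenario B total after 3 periods: 22869
Difference B − A = 22869 − 24399 = -1530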